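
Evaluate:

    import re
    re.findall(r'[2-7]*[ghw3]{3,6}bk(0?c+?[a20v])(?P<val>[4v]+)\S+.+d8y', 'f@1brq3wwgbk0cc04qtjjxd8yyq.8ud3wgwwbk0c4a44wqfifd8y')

[('0cc0', '4')]

This matches zero or more of a character in [2-7], then 3 to 6 of one of [ghw3], then the literal 'bk'; then optionally the literal '0', then one or more of a literal 'c' (lazy), then one of [a20v] (captured); then one or more of one of [4v] (captured as 'val'); then one or more of a non-whitespace character, then one or more of any character, then the literal 'd8y'.
Matches: at [6:52] match '3wwgbk0cc04qtjjxd8yyq.8ud3wgwwbk0c4a44wqfifd8y', groups = ('0cc0', '4').
2 groups means the one result is a tuple of 2 captured strings — 1 here.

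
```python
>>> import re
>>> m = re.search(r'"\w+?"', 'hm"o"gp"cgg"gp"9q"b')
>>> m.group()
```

'"o"'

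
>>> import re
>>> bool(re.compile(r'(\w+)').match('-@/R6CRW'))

With `match`, the pattern is implicitly anchored at the beginning.
Here the pattern fails at index 0, so the call returns None, and `bool(None)` is False.

False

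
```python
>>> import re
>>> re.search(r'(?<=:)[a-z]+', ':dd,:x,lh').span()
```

Lookahead/lookbehind check context without consuming it, so the matched span excludes the asserted characters.
`search` walks the string left to right and returns the first match it finds.
The match spans [1:3] → 'dd'.

(1, 3)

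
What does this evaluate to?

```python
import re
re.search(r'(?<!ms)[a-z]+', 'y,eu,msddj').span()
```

`(?!…)`/`(?<!…)` only lets a position through if the neighbouring text does NOT match; no characters are consumed.
`re.search` tries every starting position until one works.
The match spans [0:1] → 'y'.

(0, 1)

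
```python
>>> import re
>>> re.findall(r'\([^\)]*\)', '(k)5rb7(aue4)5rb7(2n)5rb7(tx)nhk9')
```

Matches: at [0:3] → '(k)'; at [7:13] → '(aue4)'; at [17:21] → '(2n)'; at [25:29] → '(tx)'.
`findall` yields the raw match text (4 of them) because the pattern has no groups.

['(k)', '(aue4)', '(2n)', '(tx)']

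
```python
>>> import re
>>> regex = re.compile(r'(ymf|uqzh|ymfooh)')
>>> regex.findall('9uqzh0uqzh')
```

['uqzh', 'uqzh']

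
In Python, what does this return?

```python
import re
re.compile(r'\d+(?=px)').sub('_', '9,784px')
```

The positive lookaround only admits positions where the adjacent text matches; those characters stay outside the span.
Matches: at [2:5] → '784'.
Every occurrence is swapped for '_'.

'9,_px'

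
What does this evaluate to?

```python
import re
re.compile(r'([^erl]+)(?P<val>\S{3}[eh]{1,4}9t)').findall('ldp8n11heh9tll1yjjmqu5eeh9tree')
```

[('dp8n1', '1heh9t'), ('1yjjmqu', '5eeh9t')]

Pattern: one or more of any character except [erl] (captured); then exactly 3 of a non-whitespace character, then 1 to 4 of one of [eh], then the literal '9t' (captured as 'val').
`findall` packs the 2 group values into a tuple for every match.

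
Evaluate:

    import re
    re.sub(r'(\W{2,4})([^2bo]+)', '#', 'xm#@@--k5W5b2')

'xm#b2'

The pattern matches 2 to 4 of a non-word character (captured); then one or more of any character except [2bo] (captured).
Matches: at [2:11] → '#@@--k5W5'.
Each match is replaced by '#'.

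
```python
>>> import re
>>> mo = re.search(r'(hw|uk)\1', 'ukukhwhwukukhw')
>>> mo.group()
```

'ukuk'

`\1` is not a pattern — it's the concrete string captured by group 1, re-applied verbatim.
`re.search` tries every starting position until one works.
The match spans [0:4] → 'ukuk'.
Captured: group 1 = 'uk'.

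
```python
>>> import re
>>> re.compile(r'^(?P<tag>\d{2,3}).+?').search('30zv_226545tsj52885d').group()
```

Pattern: anchored at the start of the string; then 2 to 3 of a digit (captured as 'tag'); then one or more of any character (lazy).
`re.search` tries every starting position until one works.
The match spans [0:3] → '30z'.
Captured: group 1 = '30'.

'30z'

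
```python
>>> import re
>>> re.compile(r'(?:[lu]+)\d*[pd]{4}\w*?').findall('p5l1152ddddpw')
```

This matches one or more of one of [lu] (non-capturing group); then zero or more of a digit, then exactly 4 of one of [pd], then zero or more of a word character (lazy).
Since nothing is captured, `findall` lists the 1 matched substring directly.

['l1152dddd']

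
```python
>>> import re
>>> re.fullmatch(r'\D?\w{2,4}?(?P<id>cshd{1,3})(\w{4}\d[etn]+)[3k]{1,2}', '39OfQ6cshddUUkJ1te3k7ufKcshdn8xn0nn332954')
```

None

For `fullmatch`, every character of the input must be accounted for by the pattern.
Here there's no way to consume every character, so the call returns None.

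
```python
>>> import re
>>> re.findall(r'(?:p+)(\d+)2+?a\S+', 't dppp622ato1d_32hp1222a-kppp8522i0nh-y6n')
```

The pattern matches one or more of a literal 'p' (non-capturing group); then one or more of a digit (captured); then one or more of the literal '2' (lazy), then the literal 'a', then one or more of a non-whitespace character.
Scanning left to right: at [3:41] match 'ppp622ato1d_32hp1222a-kppp8522i0nh-y6n', group 1 = '62'.
With a single group, `findall` returns only what that group captured — 1 item.

['62']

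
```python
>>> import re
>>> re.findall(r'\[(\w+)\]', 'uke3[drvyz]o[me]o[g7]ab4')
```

['drvyz', 'me', 'g7']

`findall` collects group 1 from each match (3 total).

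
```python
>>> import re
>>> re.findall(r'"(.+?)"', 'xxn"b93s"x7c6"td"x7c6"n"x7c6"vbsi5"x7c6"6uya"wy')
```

`findall` collects group 1 from each match (5 total).

['b93s', 'td', 'n', 'vbsi5', '6uya']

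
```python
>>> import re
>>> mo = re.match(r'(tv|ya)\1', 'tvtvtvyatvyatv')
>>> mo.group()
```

'tvtv'

`\1` is not a pattern — it's the concrete string captured by group 1, re-applied verbatim.
`re.match` only tries the pattern at the start of the string.
The match spans [0:4] → 'tvtv'.
Captured: group 1 = 'tv'.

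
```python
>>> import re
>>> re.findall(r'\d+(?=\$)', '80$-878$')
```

The lookaround is zero-width — it requires the adjacent text to match without consuming it, so the asserted text isn't part of the match.
With no groups in the pattern, `findall` gives back each whole match — 2 here.

['80', '878']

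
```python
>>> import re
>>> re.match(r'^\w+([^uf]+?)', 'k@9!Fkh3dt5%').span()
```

(0, 2)

The pattern matches anchored at the start of the string; then one or more of a word character; then one or more of any character except [uf] (lazy) (captured).
With the lazy modifier that quantifier settles for the fewest repetitions that let the rest of the pattern succeed (the atoms after it are unaffected and can still be greedy).
`re.match` won't scan ahead — the pattern has to work from the very first character.
The match spans [0:2] → 'k@'.
Captured: group 1 = '@'.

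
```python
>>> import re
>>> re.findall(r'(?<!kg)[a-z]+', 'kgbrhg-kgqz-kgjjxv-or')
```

['kgbrhg', 'kgqz', 'kgjjxv', 'or']

`(?!…)`/`(?<!…)` only lets a position through if the neighbouring text does NOT match; no characters are consumed.
Scanning left to right: at [0:6] → 'kgbrhg'; at [7:11] → 'kgqz'; at [12:18] → 'kgjjxv'; at [19:21] → 'or'.
With no groups in the pattern, `findall` gives back each whole match — 4 here.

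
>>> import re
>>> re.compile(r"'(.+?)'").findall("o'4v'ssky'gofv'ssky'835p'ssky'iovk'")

['4v', 'gofv', '835p', 'iovk']

Lazy quantifiers expand one character at a time until the remainder of the pattern can match.
Matches: at [1:5] match "'4v'", group 1 = '4v'; at [9:15] match "'gofv'", group 1 = 'gofv'; at [19:25] match "'835p'", group 1 = '835p'; at [29:35] match "'iovk'", group 1 = 'iovk'.
With a single group, `findall` returns only what that group captured — 4 items.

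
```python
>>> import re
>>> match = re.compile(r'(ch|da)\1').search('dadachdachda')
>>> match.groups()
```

('da',)

The backreference `\1` re-matches whatever the first group consumed, character for character.
`re.search` scans for the first position where the pattern succeeds.
The match spans [0:4] → 'dada'.
Captured: group 1 = 'da'.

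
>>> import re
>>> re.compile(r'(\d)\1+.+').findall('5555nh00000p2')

The backreference `\1` re-matches whatever the first group consumed, character for character.
Walking the string: at [0:13] match '5555nh00000p2', group 1 = '5'.
With a single group, `findall` returns only what that group captured — 1 item.

['5']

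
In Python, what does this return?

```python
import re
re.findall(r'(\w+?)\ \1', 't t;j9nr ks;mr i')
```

['t']

The backreference `\1` re-matches whatever the first group consumed, character for character.
Scanning left to right: at [0:3] match 't t', group 1 = 't'.
Because there's exactly one group, `findall` drops the full match and keeps group 1 from the one hit.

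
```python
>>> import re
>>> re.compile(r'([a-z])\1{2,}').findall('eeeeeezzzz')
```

['e', 'z']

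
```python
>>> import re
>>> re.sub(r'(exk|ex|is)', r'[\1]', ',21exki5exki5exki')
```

Alternation tries branches left to right and keeps the first one that lets the overall match succeed at that position.
Matches: at [3:6] → 'exk'; at [8:11] → 'exk'; at [13:16] → 'exk'.
`\1` in the replacement pulls in group 1's text for each match.

',21[exk]i5[exk]i5[exk]i'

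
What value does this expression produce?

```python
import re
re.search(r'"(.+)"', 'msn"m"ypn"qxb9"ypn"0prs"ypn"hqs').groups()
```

The match spans [3:28] → '"m"ypn"qxb9"ypn"0prs"ypn"'.
Captured: group 1 = 'm"ypn"qxb9"ypn"0prs"ypn'.

('m"ypn"qxb9"ypn"0prs"ypn',)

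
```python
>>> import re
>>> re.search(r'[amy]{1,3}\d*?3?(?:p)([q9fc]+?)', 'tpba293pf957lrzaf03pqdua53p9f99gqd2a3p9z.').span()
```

Pattern: 1 to 3 of one of [amy], then zero or more of a digit (lazy), then optionally a literal '3'; then a literal 'p' (non-capturing group); then one or more of one of [q9fc] (lazy) (captured).
A `+?`/`*?`/`{m,n}?` starts at its minimum and grows only as far as needed for what follows to match.
`re.search` tries every starting position until one works.
The match spans [3:9] → 'a293pf'.
Captured: group 1 = 'f'.

(3, 9)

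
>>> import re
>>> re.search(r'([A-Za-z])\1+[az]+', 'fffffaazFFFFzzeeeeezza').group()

The backreference `\1` re-matches whatever the first group consumed, character for character.
The match spans [0:8] → 'fffffaaz'.

'fffffaaz'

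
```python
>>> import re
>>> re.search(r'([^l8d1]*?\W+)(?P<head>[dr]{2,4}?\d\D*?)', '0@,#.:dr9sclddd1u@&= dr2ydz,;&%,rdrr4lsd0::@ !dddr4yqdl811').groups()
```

('0@,#.:', 'dr9')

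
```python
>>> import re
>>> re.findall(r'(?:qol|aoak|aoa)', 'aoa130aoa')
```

Walking the string: at [0:3] → 'aoa'; at [6:9] → 'aoa'.
No capturing groups, so `findall` returns the 2 full match strings.

['aoa', 'aoa']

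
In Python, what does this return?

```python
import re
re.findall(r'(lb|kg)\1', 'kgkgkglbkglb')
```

The backreference `\1` re-matches whatever the first group consumed, character for character.
Walking the string: at [0:4] match 'kgkg', group 1 = 'kg'.
Because there's exactly one group, `findall` drops the full match and keeps group 1 from the one hit.

['kg']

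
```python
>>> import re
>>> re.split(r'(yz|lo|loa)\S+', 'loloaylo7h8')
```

The group in the pattern means `split` returns the separators' captures alongside the pieces.

['', 'lo', '']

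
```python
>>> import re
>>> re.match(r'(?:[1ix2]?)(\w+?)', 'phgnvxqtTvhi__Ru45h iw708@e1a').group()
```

'p'

`re.match` only tries the pattern at the start of the string.
The match spans [0:1] → 'p'.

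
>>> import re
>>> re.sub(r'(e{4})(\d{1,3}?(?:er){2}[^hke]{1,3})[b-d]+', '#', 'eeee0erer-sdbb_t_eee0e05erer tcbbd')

'#_t_eee0e05erer tcbbd'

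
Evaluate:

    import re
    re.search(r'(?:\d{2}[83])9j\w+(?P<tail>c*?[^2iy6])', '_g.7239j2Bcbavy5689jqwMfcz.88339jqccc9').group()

'7239j2Bcbavy5689jqwMfcz.'

The pattern matches exactly 2 of a digit, then one of [83] (non-capturing group); then the literal '9j', then one or more of a word character; then zero or more of a literal 'c' (lazy), then any character except [2iy6] (captured as 'tail').
The match spans [3:27] → '7239j2Bcbavy5689jqwMfcz.'.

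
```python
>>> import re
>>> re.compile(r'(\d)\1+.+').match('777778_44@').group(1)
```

The match spans [0:10] → '777778_44@'.
Captured: group 1 = '7'.

'7'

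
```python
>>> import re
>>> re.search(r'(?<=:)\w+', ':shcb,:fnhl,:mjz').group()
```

The positive lookaround only admits positions where the adjacent text matches; those characters stay outside the span.
`re.search` tries every starting position until one works.
The match spans [1:5] → 'shcb'.

'shcb'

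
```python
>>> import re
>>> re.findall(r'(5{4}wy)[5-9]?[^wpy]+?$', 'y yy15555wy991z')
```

One capturing group, so `findall` returns just the captured substring from the one match — 1 in all.

['5555wy']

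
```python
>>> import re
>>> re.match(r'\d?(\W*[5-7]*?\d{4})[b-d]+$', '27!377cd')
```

None

Pattern: optionally a digit; then zero or more of a non-word character, then zero or more of a character in [5-7] (lazy), then exactly 4 of a digit (captured); then one or more of a character in [b-d]; then anchored at the end.
`re.match` won't scan ahead — the pattern has to work from the very first character.
Here the pattern fails at index 0, so the call returns None.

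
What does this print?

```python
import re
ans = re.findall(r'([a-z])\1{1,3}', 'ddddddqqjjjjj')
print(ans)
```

After group 1 captures some text, `\1` only succeeds where that same text appears again.
Matches: at [0:4] match 'dddd', group 1 = 'd'; at [4:6] match 'dd', group 1 = 'd'; at [6:8] match 'qq', group 1 = 'q'; at [8:12] match 'jjjj', group 1 = 'j'.
`findall` collects group 1 from each match (4 total).

['d', 'd', 'q', 'j']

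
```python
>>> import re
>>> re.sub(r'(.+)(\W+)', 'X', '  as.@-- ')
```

'X'

The pattern matches one or more of any character (captured); then one or more of a non-word character (captured).
Matches: at [0:9] → '  as.@-- '.
`sub` substitutes 'X' at each match site.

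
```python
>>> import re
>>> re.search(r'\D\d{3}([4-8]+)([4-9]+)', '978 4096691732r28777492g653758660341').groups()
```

('66', '9')

This matches a non-digit; then exactly 3 of a digit; then one or more of a character in [4-8] (captured); then one or more of a character in [4-9] (captured).
`re.search` scans for the first position where the pattern succeeds.
The match spans [3:10] → ' 409669'.
Captured: group 1 = '66', group 2 = '9'.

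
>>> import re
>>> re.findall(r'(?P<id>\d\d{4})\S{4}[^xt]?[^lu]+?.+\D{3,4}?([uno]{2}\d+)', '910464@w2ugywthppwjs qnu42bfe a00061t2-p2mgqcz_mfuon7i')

[('91046', 'on7')]

The pattern matches a digit, then exactly 4 of a digit (captured as 'id'); then exactly 4 of a non-whitespace character, then optionally any character except [xt]; then one or more of any character except [lu] (lazy), then one or more of any character, then 3 to 4 of a non-digit (lazy); then exactly 2 of one of [uno], then one or more of a digit (captured).
Walking the string: at [0:53] match '910464@w2ugywthppwjs qnu42bfe a00061t2-p2mgqcz_mfuon7', groups = ('91046', 'on7').
With 2 capturing groups, `findall` returns a 2-tuple per match.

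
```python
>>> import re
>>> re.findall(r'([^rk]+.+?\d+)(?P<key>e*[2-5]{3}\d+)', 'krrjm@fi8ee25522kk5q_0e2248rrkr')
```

`findall` packs the 2 group values into a tuple for every match.

[('jm@fi8ee25522kk5q_0', 'e2248')]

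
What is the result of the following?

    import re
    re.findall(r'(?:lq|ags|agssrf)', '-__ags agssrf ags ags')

['ags', 'ags', 'ags', 'ags']

The regex engine tests alternatives in the order written; an earlier branch that matches wins even if a later one would match more.
`findall` yields the raw match text (4 of them) because the pattern has no groups.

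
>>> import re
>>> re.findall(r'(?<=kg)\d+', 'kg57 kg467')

['57', '467']

The positive lookaround only admits positions where the adjacent text matches; those characters stay outside the span.
Scanning left to right: at [2:4] → '57'; at [7:10] → '467'.
No capturing groups, so `findall` returns the 2 full match strings.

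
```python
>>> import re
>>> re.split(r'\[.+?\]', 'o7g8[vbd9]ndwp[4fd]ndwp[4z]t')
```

With the lazy modifier that quantifier settles for the fewest repetitions that let the rest of the pattern succeed (the atoms after it are unaffected and can still be greedy).
Splitting on the pattern gives 4 pieces.

['o7g8', 'ndwp', 'ndwp', 't']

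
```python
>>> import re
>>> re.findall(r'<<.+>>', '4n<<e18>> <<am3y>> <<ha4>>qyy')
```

['<<e18>> <<am3y>> <<ha4>>']

Scanning left to right: at [2:26] → '<<e18>> <<am3y>> <<ha4>>'.
Since nothing is captured, `findall` lists the 1 matched substring directly.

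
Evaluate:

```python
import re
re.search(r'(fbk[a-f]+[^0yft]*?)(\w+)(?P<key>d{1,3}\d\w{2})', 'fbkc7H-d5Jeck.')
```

Pattern: the literal 'fbk', then one or more of a character in [a-f], then zero or more of any character except [0yft] (lazy) (captured); then one or more of a word character (captured); then 1 to 3 of a literal 'd', then a digit, then exactly 2 of a word character (captured as 'key').
Unlike `match`, `search` isn't anchored — it looks for the pattern anywhere in the string.
Here the pattern never matches, so the call returns None.

None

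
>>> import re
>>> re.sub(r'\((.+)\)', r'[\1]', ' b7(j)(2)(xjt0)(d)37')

' b7[j)(2)(xjt0)(d]37'

The replacement refers to a captured group, so each match is rewritten using its own captured text.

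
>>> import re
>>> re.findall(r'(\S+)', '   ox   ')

Pattern: one or more of a non-whitespace character (captured).
Matches: at [3:5] match 'ox', group 1 = 'ox'.
Because there's exactly one group, `findall` drops the full match and keeps group 1 from the one hit.

['ox']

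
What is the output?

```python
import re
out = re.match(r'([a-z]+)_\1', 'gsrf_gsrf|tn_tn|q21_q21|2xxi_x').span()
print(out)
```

(0, 9)

A backreference is literal: `\1` must see the identical characters the first group matched.
`re.match` won't scan ahead — the pattern has to work from the very first character.
The match spans [0:9] → 'gsrf_gsrf'.
Captured: group 1 = 'gsrf'.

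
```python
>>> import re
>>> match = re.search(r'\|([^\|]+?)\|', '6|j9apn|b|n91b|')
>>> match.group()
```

Unlike `match`, `search` isn't anchored — it looks for the pattern anywhere in the string.
The match spans [1:8] → '|j9apn|'.
Captured: group 1 = 'j9apn'.

'|j9apn|'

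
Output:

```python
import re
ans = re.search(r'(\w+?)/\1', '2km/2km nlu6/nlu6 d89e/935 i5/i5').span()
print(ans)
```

(0, 7)

The backreference `\1` re-matches whatever the first group consumed, character for character.
The match spans [0:7] → '2km/2km'.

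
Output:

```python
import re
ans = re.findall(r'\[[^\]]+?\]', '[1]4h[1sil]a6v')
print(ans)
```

['[1]', '[1sil]']

No capturing groups, so `findall` returns the 2 full match strings.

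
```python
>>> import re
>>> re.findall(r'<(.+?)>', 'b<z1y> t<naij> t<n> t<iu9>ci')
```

With the lazy modifier that quantifier settles for the fewest repetitions that let the rest of the pattern succeed (the atoms after it are unaffected and can still be greedy).
Scanning left to right: at [1:6] match '<z1y>', group 1 = 'z1y'; at [8:14] match '<naij>', group 1 = 'naij'; at [16:19] match '<n>', group 1 = 'n'; at [21:26] match '<iu9>', group 1 = 'iu9'.
`findall` collects group 1 from each match (4 total).

['z1y', 'naij', 'n', 'iu9']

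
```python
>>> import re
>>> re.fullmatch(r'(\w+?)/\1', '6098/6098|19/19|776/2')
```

None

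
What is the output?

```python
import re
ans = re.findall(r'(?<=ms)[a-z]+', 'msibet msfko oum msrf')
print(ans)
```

['ibet', 'fko', 'rf']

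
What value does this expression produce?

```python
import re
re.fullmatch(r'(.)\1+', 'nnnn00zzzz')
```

`\1` is not a pattern — it's the concrete string captured by group 1, re-applied verbatim.
`fullmatch` succeeds only if the pattern covers the string from start to end.
Here the string isn't matched end-to-end, so the call returns None.

None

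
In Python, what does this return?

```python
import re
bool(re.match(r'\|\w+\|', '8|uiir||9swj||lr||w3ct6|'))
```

`match` is anchored at position 0; if the pattern doesn't fit there, it returns None.
Here the string doesn't start with a match, so the call returns None, and `bool(None)` is False.

False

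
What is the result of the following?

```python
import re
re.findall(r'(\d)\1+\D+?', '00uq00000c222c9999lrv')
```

['0', '0', '2', '9']

The backreference `\1` re-matches whatever the first group consumed, character for character.
Walking the string: at [0:3] match '00u', group 1 = '0'; at [4:10] match '00000c', group 1 = '0'; at [10:14] match '222c', group 1 = '2'; at [14:19] match '9999l', group 1 = '9'.
`findall` collects group 1 from each match (4 total).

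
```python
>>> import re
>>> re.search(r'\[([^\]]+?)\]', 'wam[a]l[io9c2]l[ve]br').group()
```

`search` walks the string left to right and returns the first match it finds.
The match spans [3:6] → '[a]'.
Captured: group 1 = 'a'.

'[a]'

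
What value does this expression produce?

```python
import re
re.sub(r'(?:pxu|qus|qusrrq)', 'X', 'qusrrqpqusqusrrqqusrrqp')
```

The regex engine tests alternatives in the order written; an earlier branch that matches wins even if a later one would match more.
`sub` substitutes 'X' at each match site.

'XrrqpXXrrqXrrqp'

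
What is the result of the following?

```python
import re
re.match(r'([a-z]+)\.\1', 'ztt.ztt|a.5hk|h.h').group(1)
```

'ztt'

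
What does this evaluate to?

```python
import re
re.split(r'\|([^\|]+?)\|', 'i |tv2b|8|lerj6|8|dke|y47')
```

Matches to split on: at [2:8] → '|tv2b|'; at [9:16] → '|lerj6|'; at [17:22] → '|dke|'.
The group in the pattern means `split` returns the separators' captures alongside the pieces.

['i ', 'tv2b', '8', 'lerj6', '8', 'dke', 'y47']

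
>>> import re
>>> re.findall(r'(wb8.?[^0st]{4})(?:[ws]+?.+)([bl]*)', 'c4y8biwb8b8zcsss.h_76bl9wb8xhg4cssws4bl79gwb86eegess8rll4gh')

This matches the literal 'wb8', then optionally any character, then exactly 4 of any character except [0st] (captured); then one or more of one of [ws] (lazy), then one or more of any character (non-capturing group); then zero or more of one of [bl] (captured).
Walking the string: at [6:59] match 'wb8b8zcsss.h_76bl9wb8xhg4cssws4bl79gwb86eegess8rll4gh', groups = ('wb8b8zc', '').
2 groups means the one result is a tuple of 2 captured strings — 1 here.

[('wb8b8zc', '')]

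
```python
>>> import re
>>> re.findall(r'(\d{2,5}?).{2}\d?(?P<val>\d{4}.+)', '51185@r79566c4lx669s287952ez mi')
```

[('51185', '9566c4lx669s287952ez mi')]

With 2 capturing groups, `findall` returns a 2-tuple per match.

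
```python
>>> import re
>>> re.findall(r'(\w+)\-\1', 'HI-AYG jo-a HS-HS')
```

['HS']

After group 1 captures some text, `\1` only succeeds where that same text appears again.
Matches: at [12:17] match 'HS-HS', group 1 = 'HS'.
Because there's exactly one group, `findall` drops the full match and keeps group 1 from the one hit.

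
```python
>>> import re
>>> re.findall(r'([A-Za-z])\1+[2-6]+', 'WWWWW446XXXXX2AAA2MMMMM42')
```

['W', 'X', 'A', 'M']

A backreference is literal: `\1` must see the identical characters the first group matched.
`findall` collects group 1 from each match (4 total).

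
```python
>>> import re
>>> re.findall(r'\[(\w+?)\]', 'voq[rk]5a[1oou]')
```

['rk', '1oou']

`findall` collects group 1 from each match (2 total).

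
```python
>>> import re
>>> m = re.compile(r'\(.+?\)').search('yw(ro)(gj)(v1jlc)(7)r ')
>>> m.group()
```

Lazy quantifiers expand one character at a time until the remainder of the pattern can match.
`re.search` scans for the first position where the pattern succeeds.
The match spans [2:6] → '(ro)'.

'(ro)'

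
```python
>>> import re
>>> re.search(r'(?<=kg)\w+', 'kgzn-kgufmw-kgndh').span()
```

The lookaround is zero-width — it requires the adjacent text to match without consuming it, so the asserted text isn't part of the match.
The match spans [2:4] → 'zn'.

(2, 4)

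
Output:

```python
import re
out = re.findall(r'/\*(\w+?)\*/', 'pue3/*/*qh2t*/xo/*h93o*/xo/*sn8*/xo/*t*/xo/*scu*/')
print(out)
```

Scanning left to right: at [6:14] match '/*qh2t*/', group 1 = 'qh2t'; at [16:24] match '/*h93o*/', group 1 = 'h93o'; at [26:33] match '/*sn8*/', group 1 = 'sn8'; at [35:40] match '/*t*/', group 1 = 't'; at [42:49] match '/*scu*/', group 1 = 'scu'.
Because there's exactly one group, `findall` drops the full match and keeps group 1 from each hit.

['qh2t', 'h93o', 'sn8', 't', 'scu']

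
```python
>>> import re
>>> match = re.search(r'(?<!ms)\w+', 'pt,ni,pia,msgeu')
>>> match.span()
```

(0, 2)

A negative assertion filters positions out without eating any characters.
`re.search` scans for the first position where the pattern succeeds.
The match spans [0:2] → 'pt'.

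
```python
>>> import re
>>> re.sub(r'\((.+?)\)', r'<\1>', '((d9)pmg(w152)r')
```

'<(d9>pmg<w152>r'

A non-greedy quantifier consumes as few characters as it can — just enough that the remainder of the pattern still matches from where it stops; whatever follows it matches normally.
Matches: at [0:5] → '((d9)'; at [8:14] → '(w152)'.
Each match is replaced using the text its own group 1 captured.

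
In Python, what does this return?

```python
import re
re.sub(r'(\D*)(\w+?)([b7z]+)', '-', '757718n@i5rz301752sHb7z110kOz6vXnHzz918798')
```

'-18------98'

The pattern matches zero or more of a non-digit (captured); then one or more of a word character (lazy) (captured); then one or more of one of [b7z] (captured).
Lazy quantifiers expand one character at a time until the remainder of the pattern can match.
Matches: at [0:4] → '7577'; at [6:12] → 'n@i5rz'; at [12:16] → '3017'; at [16:23] → '52sHb7z'; at [23:29] → '110kOz'; ….
`sub` substitutes '-' at each match site.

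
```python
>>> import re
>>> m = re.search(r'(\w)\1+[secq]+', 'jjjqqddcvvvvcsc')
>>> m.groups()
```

('j',)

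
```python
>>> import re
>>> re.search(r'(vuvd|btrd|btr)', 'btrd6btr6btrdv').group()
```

'btrd'

Alternation isn't longest-match — the leftmost alternative that fits at this position is chosen.
`re.search` scans for the first position where the pattern succeeds.
The match spans [0:4] → 'btrd'.
Captured: group 1 = 'btrd'.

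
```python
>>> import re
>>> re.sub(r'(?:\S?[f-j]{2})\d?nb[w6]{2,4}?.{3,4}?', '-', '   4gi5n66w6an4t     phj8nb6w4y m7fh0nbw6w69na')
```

'   4gi5n66w6an4t     -m-na'

Pattern: optionally a non-whitespace character, then exactly 2 of a character in [f-j] (non-capturing group); then optionally a digit, then the literal 'nb', then 2 to 4 of one of [w6] (lazy); then 3 to 4 of any character (lazy).
Matches: at [21:32] → 'phj8nb6w4y '; at [33:44] → '7fh0nbw6w69'.
Every occurrence is swapped for '-'.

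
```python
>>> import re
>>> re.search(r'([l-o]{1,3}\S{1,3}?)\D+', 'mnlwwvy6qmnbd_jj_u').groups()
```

The match spans [0:7] → 'mnlwwvy'.
Captured: group 1 = 'mnlw'.

('mnlw',)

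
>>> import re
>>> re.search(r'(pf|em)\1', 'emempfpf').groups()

('em',)

`\1` has to match the exact text group 1 already captured.
Unlike `match`, `search` isn't anchored — it looks for the pattern anywhere in the string.
The match spans [0:4] → 'emem'.
Captured: group 1 = 'em'.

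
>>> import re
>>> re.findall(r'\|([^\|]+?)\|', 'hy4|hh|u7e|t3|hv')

['hh', 't3']

One capturing group, so `findall` returns just the captured substring from each match — 2 in all.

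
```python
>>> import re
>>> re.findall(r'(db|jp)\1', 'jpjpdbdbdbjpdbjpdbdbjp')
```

`\1` has to match the exact text group 1 already captured.
With a single group, `findall` returns only what that group captured — 3 items.

['jp', 'db', 'db']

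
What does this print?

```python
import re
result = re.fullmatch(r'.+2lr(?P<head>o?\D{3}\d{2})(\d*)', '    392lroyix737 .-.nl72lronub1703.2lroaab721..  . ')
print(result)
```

None

`fullmatch` succeeds only if the pattern covers the string from start to end.
Here the pattern can't cover the whole string, so the call returns None.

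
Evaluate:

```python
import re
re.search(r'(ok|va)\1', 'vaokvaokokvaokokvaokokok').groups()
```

The match spans [6:10] → 'okok'.
Captured: group 1 = 'ok'.

('ok',)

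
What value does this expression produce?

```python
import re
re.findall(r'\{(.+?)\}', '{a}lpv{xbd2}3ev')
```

A non-greedy quantifier consumes as few characters as it can — just enough that the remainder of the pattern still matches from where it stops; whatever follows it matches normally.
With a single group, `findall` returns only what that group captured — 2 items.

['a', 'xbd2']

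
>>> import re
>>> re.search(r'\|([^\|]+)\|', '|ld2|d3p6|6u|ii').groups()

('ld2',)

`re.search` tries every starting position until one works.
The match spans [0:5] → '|ld2|'.
Captured: group 1 = 'ld2'.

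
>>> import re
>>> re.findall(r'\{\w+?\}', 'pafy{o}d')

['{o}']

Scanning left to right: at [4:7] → '{o}'.
No capturing groups, so `findall` returns the 1 full match string.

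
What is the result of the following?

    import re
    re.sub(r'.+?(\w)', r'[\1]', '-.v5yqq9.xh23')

The pattern matches one or more of any character (lazy); then a word character (captured).
Lazy quantifiers expand one character at a time until the remainder of the pattern can match.
Matches: at [0:3] → '-.v'; at [3:5] → '5y'; at [5:7] → 'qq'; at [7:10] → '9.x'; at [10:12] → 'h2'.
Each match is replaced using the text its own group 1 captured.

'[v][y][q][x][2]3'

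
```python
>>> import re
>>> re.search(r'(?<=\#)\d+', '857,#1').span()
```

(5, 6)

Because the assertion is zero-width, the text it checks is not consumed and won't appear in the result.
The match spans [5:6] → '1'.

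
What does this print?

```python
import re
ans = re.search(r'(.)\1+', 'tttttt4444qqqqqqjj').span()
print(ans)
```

(0, 6)

A backreference is literal: `\1` must see the identical characters the first group matched.
Unlike `match`, `search` isn't anchored — it looks for the pattern anywhere in the string.
The match spans [0:6] → 'tttttt'.
Captured: group 1 = 't'.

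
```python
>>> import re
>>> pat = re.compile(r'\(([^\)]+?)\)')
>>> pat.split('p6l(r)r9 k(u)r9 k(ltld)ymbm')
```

['p6l', 'r', 'r9 k', 'u', 'r9 k', 'ltld', 'ymbm']

Matches to split on: at [3:6] → '(r)'; at [10:13] → '(u)'; at [17:23] → '(ltld)'.
`re.split` interleaves the captured-group text with the surrounding fragments.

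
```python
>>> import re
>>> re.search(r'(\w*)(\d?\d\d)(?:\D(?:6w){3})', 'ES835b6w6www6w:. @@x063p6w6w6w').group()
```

'x063p6w6w6w'

The pattern matches zero or more of a word character (captured); then optionally a digit, then a digit, then a digit (captured); then a non-digit, then the literal '6w' repeated 3 times (non-capturing group).
The match spans [19:30] → 'x063p6w6w6w'.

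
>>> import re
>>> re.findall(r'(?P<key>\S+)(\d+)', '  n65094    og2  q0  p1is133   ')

Pattern: one or more of a non-whitespace character (captured as 'key'); then one or more of a digit (captured).
Walking the string: at [2:8] match 'n65094', groups = ('n6509', '4'); at [12:15] match 'og2', groups = ('og', '2'); at [17:19] match 'q0', groups = ('q', '0'); at [21:28] match 'p1is133', groups = ('p1is13', '3').
2 groups means each result is a tuple of 2 captured strings — 4 here.

[('n6509', '4'), ('og', '2'), ('q', '0'), ('p1is13', '3')]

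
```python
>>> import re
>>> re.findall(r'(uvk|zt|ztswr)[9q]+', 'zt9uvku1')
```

['zt']

Because there's exactly one group, `findall` drops the full match and keeps group 1 from the one hit.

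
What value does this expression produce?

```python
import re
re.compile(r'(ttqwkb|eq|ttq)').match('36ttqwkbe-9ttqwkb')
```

None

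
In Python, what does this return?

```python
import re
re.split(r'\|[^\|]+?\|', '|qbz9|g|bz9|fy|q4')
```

Matches to split on: at [0:6] → '|qbz9|'; at [7:12] → '|bz9|'.
`split` removes every match and returns the 3 fragments in between.

['', 'g', 'fy|q4']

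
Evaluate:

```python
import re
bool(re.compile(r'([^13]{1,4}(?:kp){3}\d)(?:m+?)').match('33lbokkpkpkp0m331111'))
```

`re.match` only tries the pattern at the start of the string.
Here the string doesn't start with a match, so the call returns None, and `bool(None)` is False.

False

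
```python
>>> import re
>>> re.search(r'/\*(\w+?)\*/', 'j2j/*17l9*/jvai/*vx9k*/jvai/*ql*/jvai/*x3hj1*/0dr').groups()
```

('17l9',)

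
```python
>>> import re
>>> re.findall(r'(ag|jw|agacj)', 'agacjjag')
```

['ag', 'ag']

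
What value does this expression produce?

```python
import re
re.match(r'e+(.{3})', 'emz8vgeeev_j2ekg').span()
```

This matches one or more of a literal 'e'; then exactly 3 of any character (captured).
`re.match` only tries the pattern at the start of the string.
The match spans [0:4] → 'emz8'.
Captured: group 1 = 'mz8'.

(0, 4)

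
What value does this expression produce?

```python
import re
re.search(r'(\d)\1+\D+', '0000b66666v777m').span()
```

(0, 5)

`\1` is not a pattern — it's the concrete string captured by group 1, re-applied verbatim.
`re.search` scans for the first position where the pattern succeeds.
The match spans [0:5] → '0000b'.
Captured: group 1 = '0'.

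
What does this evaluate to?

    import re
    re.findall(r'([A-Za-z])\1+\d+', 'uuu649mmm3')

The backreference `\1` re-matches whatever the first group consumed, character for character.
One capturing group, so `findall` returns just the captured substring from each match — 2 in all.

['u', 'm']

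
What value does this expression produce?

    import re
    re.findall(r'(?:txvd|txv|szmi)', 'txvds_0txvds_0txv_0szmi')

Alternation isn't longest-match — the leftmost alternative that fits at this position is chosen.
Walking the string: at [0:4] → 'txvd'; at [7:11] → 'txvd'; at [14:17] → 'txv'; at [19:23] → 'szmi'.
`findall` yields the raw match text (4 of them) because the pattern has no groups.

['txvd', 'txvd', 'txv', 'szmi']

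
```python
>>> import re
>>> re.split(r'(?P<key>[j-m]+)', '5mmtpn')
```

`re.split` interleaves the captured-group text with the surrounding fragments.

['5', 'mm', 'tpn']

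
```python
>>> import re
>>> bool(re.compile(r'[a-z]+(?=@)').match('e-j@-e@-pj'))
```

Because the assertion is zero-width, the text it checks is not consumed and won't appear in the result.
With `match`, the pattern is implicitly anchored at the beginning.
Here position 0 doesn't satisfy it, so the call returns None, and `bool(None)` is False.

False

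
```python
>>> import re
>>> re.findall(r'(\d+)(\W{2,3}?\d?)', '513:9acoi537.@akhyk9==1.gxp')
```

The pattern matches one or more of a digit (captured); then 2 to 3 of a non-word character (lazy), then optionally a digit (captured).
Scanning left to right: at [9:14] match '537.@', groups = ('537', '.@'); at [19:23] match '9==1', groups = ('9', '==1').
Multiple groups make `findall` return tuples — one 2-tuple for each match.

[('537', '.@'), ('9', '==1')]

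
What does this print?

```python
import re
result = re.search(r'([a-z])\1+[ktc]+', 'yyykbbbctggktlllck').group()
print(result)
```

`\1` has to match the exact text group 1 already captured.
The match spans [0:4] → 'yyyk'.

yyyk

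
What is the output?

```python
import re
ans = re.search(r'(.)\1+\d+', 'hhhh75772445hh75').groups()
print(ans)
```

('h',)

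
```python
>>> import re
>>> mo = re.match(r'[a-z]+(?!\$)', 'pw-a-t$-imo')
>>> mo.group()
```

'pw'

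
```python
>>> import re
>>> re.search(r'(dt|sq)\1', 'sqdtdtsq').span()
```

`\1` has to match the exact text group 1 already captured.
Unlike `match`, `search` isn't anchored — it looks for the pattern anywhere in the string.
The match spans [2:6] → 'dtdt'.
Captured: group 1 = 'dt'.

(2, 6)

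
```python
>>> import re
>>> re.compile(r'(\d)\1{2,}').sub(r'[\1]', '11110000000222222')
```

After group 1 captures some text, `\1` only succeeds where that same text appears again.
The replacement refers to a captured group, so each match is rewritten using its own captured text.

'[1][0][2]'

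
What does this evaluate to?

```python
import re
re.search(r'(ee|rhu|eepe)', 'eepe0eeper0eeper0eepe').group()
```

'ee'

Alternation isn't longest-match — the leftmost alternative that fits at this position is chosen.
The match spans [0:2] → 'ee'.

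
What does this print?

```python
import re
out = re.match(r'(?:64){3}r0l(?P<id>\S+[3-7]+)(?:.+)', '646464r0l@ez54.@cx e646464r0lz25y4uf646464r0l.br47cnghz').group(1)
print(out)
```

@ez54

The match spans [0:55] → '646464r0l@ez54.@cx e646464r0lz25y4uf646464r0l.br47cnghz'.
Captured: group 1 = '@ez54'.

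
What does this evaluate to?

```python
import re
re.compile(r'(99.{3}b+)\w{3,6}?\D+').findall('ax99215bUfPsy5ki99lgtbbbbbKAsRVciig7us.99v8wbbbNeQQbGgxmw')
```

['99215b', '99lgtbbbbb', '99v8wbbb']

Pattern: the literal '99', then exactly 3 of any character, then one or more of the literal 'b' (captured); then 3 to 6 of a word character (lazy), then one or more of a non-digit.
Because there's exactly one group, `findall` drops the full match and keeps group 1 from each hit.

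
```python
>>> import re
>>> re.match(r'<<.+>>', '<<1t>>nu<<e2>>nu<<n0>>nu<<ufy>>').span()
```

(0, 31)

With `match`, the pattern is implicitly anchored at the beginning.
The match spans [0:31] → '<<1t>>nu<<e2>>nu<<n0>>nu<<ufy>>'.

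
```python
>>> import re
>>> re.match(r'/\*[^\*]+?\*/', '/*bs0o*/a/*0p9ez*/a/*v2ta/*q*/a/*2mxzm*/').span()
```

(0, 8)

`match` is anchored at position 0; if the pattern doesn't fit there, it returns None.
The match spans [0:8] → '/*bs0o*/'.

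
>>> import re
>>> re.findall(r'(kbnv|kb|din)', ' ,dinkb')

`findall` collects group 1 from each match (2 total).

['din', 'kb']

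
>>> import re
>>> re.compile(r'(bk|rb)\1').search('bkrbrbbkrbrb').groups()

A backreference is literal: `\1` must see the identical characters the first group matched.
Unlike `match`, `search` isn't anchored — it looks for the pattern anywhere in the string.
The match spans [2:6] → 'rbrb'.
Captured: group 1 = 'rb'.

('rb',)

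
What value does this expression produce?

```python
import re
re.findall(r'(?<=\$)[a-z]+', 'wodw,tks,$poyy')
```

Because the assertion is zero-width, the text it checks is not consumed and won't appear in the result.
Since nothing is captured, `findall` lists the 1 matched substring directly.

['poyy']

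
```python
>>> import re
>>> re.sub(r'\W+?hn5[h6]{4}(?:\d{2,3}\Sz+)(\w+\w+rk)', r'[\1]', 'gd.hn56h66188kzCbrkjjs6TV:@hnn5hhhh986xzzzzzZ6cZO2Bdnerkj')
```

'gd[Cbrk]jjs6TV:@hnn5hhhh986xzzzzzZ6cZO2Bdnerkj'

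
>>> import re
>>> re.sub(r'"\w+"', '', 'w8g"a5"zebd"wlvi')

'w8gzebd"wlvi'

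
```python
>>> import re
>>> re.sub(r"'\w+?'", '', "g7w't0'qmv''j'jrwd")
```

Every occurrence is swapped for ''.

"g7wqmv'jrwd"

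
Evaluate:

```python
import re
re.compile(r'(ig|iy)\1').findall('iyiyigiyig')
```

`\1` has to match the exact text group 1 already captured.
Because there's exactly one group, `findall` drops the full match and keeps group 1 from the one hit.

['iy']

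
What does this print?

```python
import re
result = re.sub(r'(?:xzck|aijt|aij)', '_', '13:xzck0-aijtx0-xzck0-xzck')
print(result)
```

13:_0-_x0-_0-_

Branches in `(...|...)` are attempted left-to-right; the first branch that allows the whole pattern to succeed is taken.
Matches: at [3:7] → 'xzck'; at [9:13] → 'aijt'; at [16:20] → 'xzck'; at [22:26] → 'xzck'.
Each match is replaced by '_'.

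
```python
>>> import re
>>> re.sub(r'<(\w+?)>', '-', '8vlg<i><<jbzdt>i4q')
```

Matches: at [4:7] → '<i>'; at [8:15] → '<jbzdt>'.
`sub` substitutes '-' at each match site.

'8vlg-<-i4q'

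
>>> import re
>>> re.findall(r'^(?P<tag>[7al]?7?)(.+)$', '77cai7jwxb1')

[('77', 'cai7jwxb1')]

The pattern matches anchored at the start of the string; then optionally one of [7al], then optionally the literal '7' (captured as 'tag'); then one or more of any character (captured); then anchored at the end.
Walking the string: at [0:11] match '77cai7jwxb1', groups = ('77', 'cai7jwxb1').
With 2 capturing groups, `findall` returns a 2-tuple per match.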